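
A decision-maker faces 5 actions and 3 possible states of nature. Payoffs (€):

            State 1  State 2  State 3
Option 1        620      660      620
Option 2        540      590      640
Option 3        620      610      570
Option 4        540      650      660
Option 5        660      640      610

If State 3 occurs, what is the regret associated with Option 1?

Best payoff under State 3 is 660.
Regret = 660 − 620 = 40.

40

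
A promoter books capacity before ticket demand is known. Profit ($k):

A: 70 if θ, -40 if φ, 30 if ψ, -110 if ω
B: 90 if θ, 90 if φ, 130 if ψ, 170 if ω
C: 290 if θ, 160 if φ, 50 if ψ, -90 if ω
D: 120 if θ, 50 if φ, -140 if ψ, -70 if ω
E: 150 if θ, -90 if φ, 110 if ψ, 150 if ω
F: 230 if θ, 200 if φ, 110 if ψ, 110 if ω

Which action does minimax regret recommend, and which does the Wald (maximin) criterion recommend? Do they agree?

minimax regret → F; maximin → F (agree)

Column bests: θ=290, φ=200, ψ=130, ω=170.
A regrets: 220, 240, 100, 280 → max 280
B regrets: 200, 110, 0, 0 → max 200
C regrets: 0, 40, 80, 260 → max 260
D regrets: 170, 150, 270, 240 → max 270
E regrets: 140, 290, 20, 20 → max 290
F regrets: 60, 0, 20, 60 → max 60
Smallest max regret = 60 → F.
Row minima: A=-110, B=90, C=-90, D=-140, E=-90, F=110
Best worst-case = 110 → F.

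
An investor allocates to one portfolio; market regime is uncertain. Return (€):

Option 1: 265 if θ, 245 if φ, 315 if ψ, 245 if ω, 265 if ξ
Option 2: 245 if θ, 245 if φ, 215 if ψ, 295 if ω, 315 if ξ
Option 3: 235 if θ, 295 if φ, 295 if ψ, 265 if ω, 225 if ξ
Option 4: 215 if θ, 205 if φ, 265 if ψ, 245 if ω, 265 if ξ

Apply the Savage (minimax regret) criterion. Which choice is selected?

Option 1

Column bests: θ=265, φ=295, ψ=315, ω=295, ξ=315.
Option 1 regrets: 0, 50, 0, 50, 50 → max 50
Option 2 regrets: 20, 50, 100, 0, 0 → max 100
Option 3 regrets: 30, 0, 20, 30, 90 → max 90
Option 4 regrets: 50, 90, 50, 50, 50 → max 90
Smallest max regret = 50 → Option 1.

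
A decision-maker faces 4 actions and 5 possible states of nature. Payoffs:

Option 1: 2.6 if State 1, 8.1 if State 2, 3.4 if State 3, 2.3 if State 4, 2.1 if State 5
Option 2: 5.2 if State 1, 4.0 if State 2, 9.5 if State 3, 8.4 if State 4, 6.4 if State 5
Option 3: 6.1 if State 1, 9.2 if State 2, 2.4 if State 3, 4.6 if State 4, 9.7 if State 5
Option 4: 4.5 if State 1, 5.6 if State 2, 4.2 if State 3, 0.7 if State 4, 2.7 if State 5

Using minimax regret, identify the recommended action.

Option 2

Column bests: State 1=6.1, State 2=9.2, State 3=9.5, State 4=8.4, State 5=9.7.
Option 1 regrets: 3.5, 1.1, 6.1, 6.1, 7.6 → max 7.6
Option 2 regrets: 0.9, 5.2, 0.0, 0.0, 3.3 → max 5.2
Option 3 regrets: 0.0, 0.0, 7.1, 3.8, 0.0 → max 7.1
Option 4 regrets: 1.6, 3.6, 5.3, 7.7, 7.0 → max 7.7
Smallest max regret = 5.2 → Option 2.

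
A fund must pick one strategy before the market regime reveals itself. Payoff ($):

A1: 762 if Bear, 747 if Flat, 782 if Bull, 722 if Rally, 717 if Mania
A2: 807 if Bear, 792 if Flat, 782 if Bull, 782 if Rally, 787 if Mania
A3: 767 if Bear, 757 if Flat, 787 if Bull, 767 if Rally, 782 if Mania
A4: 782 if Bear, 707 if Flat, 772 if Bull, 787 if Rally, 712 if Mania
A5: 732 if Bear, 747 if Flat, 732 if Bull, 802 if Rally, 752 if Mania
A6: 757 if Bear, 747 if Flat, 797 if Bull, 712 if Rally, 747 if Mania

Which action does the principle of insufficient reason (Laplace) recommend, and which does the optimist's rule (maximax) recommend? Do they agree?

laplace → A2; maximax → A2 (agree)

Row averages: A1=746, A2=790, A3=772, A4=752, A5=753, A6=752
Highest average = 790 → A2.
Row maxima: A1=782, A2=807, A3=787, A4=787, A5=802, A6=797
Best best-case = 807 → A2.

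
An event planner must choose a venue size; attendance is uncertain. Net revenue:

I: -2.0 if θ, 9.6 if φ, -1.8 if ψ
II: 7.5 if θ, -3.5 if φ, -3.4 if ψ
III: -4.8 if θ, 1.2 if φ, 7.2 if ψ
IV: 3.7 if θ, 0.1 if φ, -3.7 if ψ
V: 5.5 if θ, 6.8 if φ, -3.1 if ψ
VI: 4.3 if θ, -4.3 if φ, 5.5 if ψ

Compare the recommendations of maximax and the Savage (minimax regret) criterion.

Row maxima: I=9.6, II=7.5, III=7.2, IV=3.7, V=6.8, VI=5.5
Best best-case = 9.6 → I.
Column bests: θ=7.5, φ=9.6, ψ=7.2.
I regrets: 9.5, 0.0, 9.0 → max 9.5
II regrets: 0.0, 13.1, 10.6 → max 13.1
III regrets: 12.3, 8.4, 0.0 → max 12.3
IV regrets: 3.8, 9.5, 10.9 → max 10.9
V regrets: 2.0, 2.8, 10.3 → max 10.3
VI regrets: 3.2, 13.9, 1.7 → max 13.9
Smallest max regret = 9.5 → I.

maximax → I; minimax regret → I (agree)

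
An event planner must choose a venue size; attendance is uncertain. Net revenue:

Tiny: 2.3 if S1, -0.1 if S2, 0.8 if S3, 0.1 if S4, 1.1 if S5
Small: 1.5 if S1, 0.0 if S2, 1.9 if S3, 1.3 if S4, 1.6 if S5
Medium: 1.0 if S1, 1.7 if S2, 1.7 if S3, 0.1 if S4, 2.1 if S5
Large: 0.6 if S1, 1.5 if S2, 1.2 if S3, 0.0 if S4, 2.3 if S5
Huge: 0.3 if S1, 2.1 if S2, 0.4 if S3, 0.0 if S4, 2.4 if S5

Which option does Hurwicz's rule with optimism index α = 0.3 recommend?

Huge

Tiny: 0.3·2.3 + 0.7·(-0.1) = 0.62
Small: 0.3·1.9 + 0.7·0.0 = 0.57
Medium: 0.3·2.1 + 0.7·0.1 = 0.7
Large: 0.3·2.3 + 0.7·0.0 = 0.69
Huge: 0.3·2.4 + 0.7·0.0 = 0.72
Highest Hurwicz score = 0.72 → Huge.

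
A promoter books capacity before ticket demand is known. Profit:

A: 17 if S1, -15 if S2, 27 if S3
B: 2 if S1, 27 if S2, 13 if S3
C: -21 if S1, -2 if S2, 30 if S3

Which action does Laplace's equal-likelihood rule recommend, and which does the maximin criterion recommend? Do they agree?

laplace → B; maximin → B (agree)

Row averages: A=29/3, B=14, C=7/3
Highest average = 14 → B.
Row minima: A=-15, B=2, C=-21
Best worst-case = 2 → B.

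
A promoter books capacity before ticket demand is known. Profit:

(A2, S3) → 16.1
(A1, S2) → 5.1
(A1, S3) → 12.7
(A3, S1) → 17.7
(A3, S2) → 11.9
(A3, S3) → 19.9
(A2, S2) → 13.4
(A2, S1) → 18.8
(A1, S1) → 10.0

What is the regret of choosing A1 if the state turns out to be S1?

Best payoff under S1 is 18.8.
Regret = 18.8 − 10.0 = 8.8.

8.8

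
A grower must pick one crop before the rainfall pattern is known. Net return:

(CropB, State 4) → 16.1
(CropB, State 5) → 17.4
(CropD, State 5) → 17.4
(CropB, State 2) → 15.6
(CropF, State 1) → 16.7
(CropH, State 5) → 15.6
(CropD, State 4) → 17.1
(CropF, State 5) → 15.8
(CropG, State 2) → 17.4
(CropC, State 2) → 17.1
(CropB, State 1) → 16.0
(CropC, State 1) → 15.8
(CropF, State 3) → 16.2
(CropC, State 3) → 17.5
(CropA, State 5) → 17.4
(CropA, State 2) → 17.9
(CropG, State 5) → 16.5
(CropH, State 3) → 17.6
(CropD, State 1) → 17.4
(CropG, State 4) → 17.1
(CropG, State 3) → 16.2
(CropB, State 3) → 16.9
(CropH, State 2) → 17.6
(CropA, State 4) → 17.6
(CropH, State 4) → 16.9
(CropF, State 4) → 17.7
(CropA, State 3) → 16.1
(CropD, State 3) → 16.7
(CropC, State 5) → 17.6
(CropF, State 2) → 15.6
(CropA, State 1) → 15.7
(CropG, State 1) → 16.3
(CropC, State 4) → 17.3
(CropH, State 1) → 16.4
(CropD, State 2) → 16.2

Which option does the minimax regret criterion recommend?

Column bests: State 1=17.4, State 2=17.9, State 3=17.6, State 4=17.7, State 5=17.6.
CropF regrets: 0.7, 2.3, 1.4, 0.0, 1.8 → max 2.3
CropD regrets: 0.0, 1.7, 0.9, 0.6, 0.2 → max 1.7
CropB regrets: 1.4, 2.3, 0.7, 1.6, 0.2 → max 2.3
CropG regrets: 1.1, 0.5, 1.4, 0.6, 1.1 → max 1.4
CropH regrets: 1.0, 0.3, 0.0, 0.8, 2.0 → max 2.0
CropA regrets: 1.7, 0.0, 1.5, 0.1, 0.2 → max 1.7
CropC regrets: 1.6, 0.8, 0.1, 0.4, 0.0 → max 1.6
Smallest max regret = 1.4 → CropG.

CropG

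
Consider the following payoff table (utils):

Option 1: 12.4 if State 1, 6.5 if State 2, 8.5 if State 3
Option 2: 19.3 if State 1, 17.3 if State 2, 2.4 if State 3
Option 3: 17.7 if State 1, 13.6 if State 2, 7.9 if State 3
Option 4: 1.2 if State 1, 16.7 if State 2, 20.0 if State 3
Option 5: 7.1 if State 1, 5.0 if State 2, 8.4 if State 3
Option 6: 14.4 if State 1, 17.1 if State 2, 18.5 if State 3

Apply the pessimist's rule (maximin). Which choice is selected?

Option 6

Row minima: Option 1=6.5, Option 2=2.4, Option 3=7.9, Option 4=1.2, Option 5=5.0, Option 6=14.4
Best worst-case = 14.4 → Option 6.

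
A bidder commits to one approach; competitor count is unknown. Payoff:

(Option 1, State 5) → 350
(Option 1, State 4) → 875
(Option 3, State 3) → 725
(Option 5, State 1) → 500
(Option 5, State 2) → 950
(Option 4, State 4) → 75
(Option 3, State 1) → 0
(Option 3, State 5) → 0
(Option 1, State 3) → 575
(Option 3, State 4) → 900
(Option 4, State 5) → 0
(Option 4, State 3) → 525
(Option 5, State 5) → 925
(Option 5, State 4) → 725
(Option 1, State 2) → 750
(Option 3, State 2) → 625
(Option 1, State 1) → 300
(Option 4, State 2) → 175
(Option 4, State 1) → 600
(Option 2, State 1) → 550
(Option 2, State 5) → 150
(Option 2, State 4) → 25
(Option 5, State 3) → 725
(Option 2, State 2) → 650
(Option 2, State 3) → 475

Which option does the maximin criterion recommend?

Option 5

Row minima: Option 1=300, Option 2=25, Option 3=0, Option 4=0, Option 5=500
Best worst-case = 500 → Option 5.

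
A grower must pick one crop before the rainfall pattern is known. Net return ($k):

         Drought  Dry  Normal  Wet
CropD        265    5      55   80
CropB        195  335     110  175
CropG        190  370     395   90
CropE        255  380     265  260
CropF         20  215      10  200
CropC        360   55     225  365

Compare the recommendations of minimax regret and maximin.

Column bests: Drought=360, Dry=380, Normal=395, Wet=365.
CropD regrets: 95, 375, 340, 285 → max 375
CropB regrets: 165, 45, 285, 190 → max 285
CropG regrets: 170, 10, 0, 275 → max 275
CropE regrets: 105, 0, 130, 105 → max 130
CropF regrets: 340, 165, 385, 165 → max 385
CropC regrets: 0, 325, 170, 0 → max 325
Smallest max regret = 130 → CropE.
Row minima: CropD=5, CropB=110, CropG=90, CropE=255, CropF=10, CropC=55
Best worst-case = 255 → CropE.

minimax regret → CropE; maximin → CropE (agree)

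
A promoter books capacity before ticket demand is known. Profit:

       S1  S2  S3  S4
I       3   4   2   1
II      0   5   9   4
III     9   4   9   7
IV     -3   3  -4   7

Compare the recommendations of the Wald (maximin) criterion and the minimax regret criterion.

Row minima: I=1, II=0, III=4, IV=-4
Best worst-case = 4 → III.
Column bests: S1=9, S2=5, S3=9, S4=7.
I regrets: 6, 1, 7, 6 → max 7
II regrets: 9, 0, 0, 3 → max 9
III regrets: 0, 1, 0, 0 → max 1
IV regrets: 12, 2, 13, 0 → max 13
Smallest max regret = 1 → III.

maximin → III; minimax regret → III (agree)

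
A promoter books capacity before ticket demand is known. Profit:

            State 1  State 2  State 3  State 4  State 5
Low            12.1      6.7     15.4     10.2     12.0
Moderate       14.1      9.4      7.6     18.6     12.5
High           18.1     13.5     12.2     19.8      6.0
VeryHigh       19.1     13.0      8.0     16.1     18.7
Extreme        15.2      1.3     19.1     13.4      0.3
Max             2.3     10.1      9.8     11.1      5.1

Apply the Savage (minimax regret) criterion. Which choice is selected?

Low

Column bests: State 1=19.1, State 2=13.5, State 3=19.1, State 4=19.8, State 5=18.7.
Low regrets: 7.0, 6.8, 3.7, 9.6, 6.7 → max 9.6
Moderate regrets: 5.0, 4.1, 11.5, 1.2, 6.2 → max 11.5
High regrets: 1.0, 0.0, 6.9, 0.0, 12.7 → max 12.7
VeryHigh regrets: 0.0, 0.5, 11.1, 3.7, 0.0 → max 11.1
Extreme regrets: 3.9, 12.2, 0.0, 6.4, 18.4 → max 18.4
Max regrets: 16.8, 3.4, 9.3, 8.7, 13.6 → max 16.8
Smallest max regret = 9.6 → Low.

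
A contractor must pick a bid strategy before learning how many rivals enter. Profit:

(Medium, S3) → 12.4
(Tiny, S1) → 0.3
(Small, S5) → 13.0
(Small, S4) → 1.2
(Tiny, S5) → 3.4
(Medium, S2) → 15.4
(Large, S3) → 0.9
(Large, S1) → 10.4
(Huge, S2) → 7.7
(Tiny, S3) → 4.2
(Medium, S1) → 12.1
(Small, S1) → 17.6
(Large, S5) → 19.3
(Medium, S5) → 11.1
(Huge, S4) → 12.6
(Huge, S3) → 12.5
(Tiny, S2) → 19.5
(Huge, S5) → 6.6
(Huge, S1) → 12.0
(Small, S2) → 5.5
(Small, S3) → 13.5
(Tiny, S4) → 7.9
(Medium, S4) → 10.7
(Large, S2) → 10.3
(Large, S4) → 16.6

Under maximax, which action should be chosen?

Tiny

Row maxima: Tiny=19.5, Small=17.6, Medium=15.4, Large=19.3, Huge=12.6
Best best-case = 19.5 → Tiny.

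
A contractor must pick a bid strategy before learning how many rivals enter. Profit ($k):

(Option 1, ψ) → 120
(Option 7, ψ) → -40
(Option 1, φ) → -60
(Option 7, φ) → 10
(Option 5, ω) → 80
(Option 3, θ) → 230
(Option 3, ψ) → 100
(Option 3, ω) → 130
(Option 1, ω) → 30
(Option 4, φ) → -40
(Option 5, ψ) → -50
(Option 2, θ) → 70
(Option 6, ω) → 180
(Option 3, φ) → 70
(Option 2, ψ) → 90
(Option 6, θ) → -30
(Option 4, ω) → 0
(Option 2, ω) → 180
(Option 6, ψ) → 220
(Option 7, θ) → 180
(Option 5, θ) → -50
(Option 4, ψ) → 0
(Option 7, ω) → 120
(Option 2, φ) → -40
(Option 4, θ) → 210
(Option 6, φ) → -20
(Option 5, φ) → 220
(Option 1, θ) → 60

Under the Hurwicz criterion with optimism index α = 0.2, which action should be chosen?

Option 3

Option 1: 0.2·120 + 0.8·(-60) = -24
Option 2: 0.2·180 + 0.8·(-40) = 4
Option 3: 0.2·230 + 0.8·70 = 102
Option 4: 0.2·210 + 0.8·(-40) = 10
Option 5: 0.2·220 + 0.8·(-50) = 4
Option 6: 0.2·220 + 0.8·(-30) = 20
Option 7: 0.2·180 + 0.8·(-40) = 4
Highest Hurwicz score = 102 → Option 3.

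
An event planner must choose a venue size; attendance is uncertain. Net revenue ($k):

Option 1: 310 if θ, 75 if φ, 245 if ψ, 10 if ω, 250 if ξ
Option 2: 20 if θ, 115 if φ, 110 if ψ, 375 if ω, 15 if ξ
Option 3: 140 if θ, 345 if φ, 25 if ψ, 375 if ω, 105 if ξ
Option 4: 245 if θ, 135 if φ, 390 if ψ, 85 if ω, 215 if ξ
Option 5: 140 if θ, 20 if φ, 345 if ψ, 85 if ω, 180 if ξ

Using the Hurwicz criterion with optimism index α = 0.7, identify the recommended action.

Option 4

Option 1: 0.7·310 + 0.3·10 = 220
Option 2: 0.7·375 + 0.3·15 = 267
Option 3: 0.7·375 + 0.3·25 = 270
Option 4: 0.7·390 + 0.3·85 = 298.5
Option 5: 0.7·345 + 0.3·20 = 247.5
Highest Hurwicz score = 298.5 → Option 4.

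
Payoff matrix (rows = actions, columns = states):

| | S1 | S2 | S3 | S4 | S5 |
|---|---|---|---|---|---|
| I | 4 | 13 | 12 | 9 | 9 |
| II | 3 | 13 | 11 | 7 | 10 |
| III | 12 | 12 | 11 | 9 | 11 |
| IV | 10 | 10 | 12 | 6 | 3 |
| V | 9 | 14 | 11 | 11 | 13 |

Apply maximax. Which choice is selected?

Row maxima: I=13, II=13, III=12, IV=12, V=14
Best best-case = 14 → V.

V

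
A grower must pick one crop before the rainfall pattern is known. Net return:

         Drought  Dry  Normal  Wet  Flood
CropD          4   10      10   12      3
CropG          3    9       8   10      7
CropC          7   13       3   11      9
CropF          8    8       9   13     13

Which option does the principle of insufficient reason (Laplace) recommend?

CropF

Row averages: CropD=7.8, CropG=7.4, CropC=8.6, CropF=10.2
Highest average = 10.2 → CropF.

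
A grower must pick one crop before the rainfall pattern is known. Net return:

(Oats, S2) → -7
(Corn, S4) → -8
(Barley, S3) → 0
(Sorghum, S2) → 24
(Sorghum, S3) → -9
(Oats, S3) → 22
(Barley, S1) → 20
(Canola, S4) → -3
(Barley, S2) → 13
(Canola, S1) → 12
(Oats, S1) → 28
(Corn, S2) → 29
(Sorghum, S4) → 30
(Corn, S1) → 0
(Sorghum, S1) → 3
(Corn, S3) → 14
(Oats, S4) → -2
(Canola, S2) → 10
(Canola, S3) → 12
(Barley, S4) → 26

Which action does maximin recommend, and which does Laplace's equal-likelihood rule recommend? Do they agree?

maximin → Barley; laplace → Barley (agree)

Row minima: Canola=-3, Corn=-8, Barley=0, Oats=-7, Sorghum=-9
Best worst-case = 0 → Barley.
Row averages: Canola=7.75, Corn=8.75, Barley=14.75, Oats=10.25, Sorghum=12
Highest average = 14.75 → Barley.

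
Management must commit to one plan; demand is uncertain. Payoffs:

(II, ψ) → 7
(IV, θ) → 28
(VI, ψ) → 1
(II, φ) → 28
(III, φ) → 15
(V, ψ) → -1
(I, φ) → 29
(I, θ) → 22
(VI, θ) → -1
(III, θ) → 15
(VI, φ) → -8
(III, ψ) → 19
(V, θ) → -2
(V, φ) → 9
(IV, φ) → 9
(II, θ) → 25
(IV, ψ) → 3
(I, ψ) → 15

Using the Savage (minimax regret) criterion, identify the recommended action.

Column bests: θ=28, φ=29, ψ=19.
I regrets: 6, 0, 4 → max 6
II regrets: 3, 1, 12 → max 12
III regrets: 13, 14, 0 → max 14
IV regrets: 0, 20, 16 → max 20
V regrets: 30, 20, 20 → max 30
VI regrets: 29, 37, 18 → max 37
Smallest max regret = 6 → I.

I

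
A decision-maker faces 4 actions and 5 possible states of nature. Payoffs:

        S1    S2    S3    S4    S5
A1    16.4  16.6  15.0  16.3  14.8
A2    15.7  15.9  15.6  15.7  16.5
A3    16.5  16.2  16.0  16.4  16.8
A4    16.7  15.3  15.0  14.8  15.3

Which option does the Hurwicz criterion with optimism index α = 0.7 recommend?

A1: 0.7·16.6 + 0.3·14.8 = 16.06
A2: 0.7·16.5 + 0.3·15.6 = 16.23
A3: 0.7·16.8 + 0.3·16.0 = 16.56
A4: 0.7·16.7 + 0.3·14.8 = 16.13
Highest Hurwicz score = 16.56 → A3.

A3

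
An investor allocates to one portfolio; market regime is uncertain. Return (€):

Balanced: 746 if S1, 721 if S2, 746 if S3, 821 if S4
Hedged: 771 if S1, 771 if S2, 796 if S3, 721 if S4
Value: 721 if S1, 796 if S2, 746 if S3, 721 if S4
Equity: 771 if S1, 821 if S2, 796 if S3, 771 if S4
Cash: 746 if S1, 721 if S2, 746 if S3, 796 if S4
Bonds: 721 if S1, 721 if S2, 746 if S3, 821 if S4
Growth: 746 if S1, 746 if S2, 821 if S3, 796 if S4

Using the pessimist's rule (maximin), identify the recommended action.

Row minima: Balanced=721, Hedged=721, Value=721, Equity=771, Cash=721, Bonds=721, Growth=746
Best worst-case = 771 → Equity.

Equity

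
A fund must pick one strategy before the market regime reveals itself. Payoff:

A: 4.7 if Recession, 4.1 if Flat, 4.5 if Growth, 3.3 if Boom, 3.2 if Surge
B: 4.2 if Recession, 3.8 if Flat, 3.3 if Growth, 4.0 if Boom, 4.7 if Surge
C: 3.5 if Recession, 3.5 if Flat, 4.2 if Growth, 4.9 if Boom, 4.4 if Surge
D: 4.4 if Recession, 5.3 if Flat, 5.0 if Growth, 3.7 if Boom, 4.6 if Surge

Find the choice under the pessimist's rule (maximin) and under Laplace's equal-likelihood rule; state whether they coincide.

maximin → D; laplace → D (agree)

Row minima: A=3.2, B=3.3, C=3.5, D=3.7
Best worst-case = 3.7 → D.
Row averages: A=3.96, B=4, C=4.1, D=4.6
Highest average = 4.6 → D.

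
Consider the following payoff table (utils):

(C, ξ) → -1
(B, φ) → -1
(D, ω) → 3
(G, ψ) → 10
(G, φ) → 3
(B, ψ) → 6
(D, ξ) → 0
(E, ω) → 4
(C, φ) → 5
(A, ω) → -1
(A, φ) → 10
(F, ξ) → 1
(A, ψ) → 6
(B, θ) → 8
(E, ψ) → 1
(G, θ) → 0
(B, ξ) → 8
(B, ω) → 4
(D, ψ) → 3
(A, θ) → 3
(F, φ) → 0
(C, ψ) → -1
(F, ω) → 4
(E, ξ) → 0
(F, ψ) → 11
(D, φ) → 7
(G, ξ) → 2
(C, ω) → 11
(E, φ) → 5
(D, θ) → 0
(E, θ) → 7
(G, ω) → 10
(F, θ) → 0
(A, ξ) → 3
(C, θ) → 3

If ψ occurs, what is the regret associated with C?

Best payoff under ψ is 11.
Regret = 11 − (-1) = 12.

12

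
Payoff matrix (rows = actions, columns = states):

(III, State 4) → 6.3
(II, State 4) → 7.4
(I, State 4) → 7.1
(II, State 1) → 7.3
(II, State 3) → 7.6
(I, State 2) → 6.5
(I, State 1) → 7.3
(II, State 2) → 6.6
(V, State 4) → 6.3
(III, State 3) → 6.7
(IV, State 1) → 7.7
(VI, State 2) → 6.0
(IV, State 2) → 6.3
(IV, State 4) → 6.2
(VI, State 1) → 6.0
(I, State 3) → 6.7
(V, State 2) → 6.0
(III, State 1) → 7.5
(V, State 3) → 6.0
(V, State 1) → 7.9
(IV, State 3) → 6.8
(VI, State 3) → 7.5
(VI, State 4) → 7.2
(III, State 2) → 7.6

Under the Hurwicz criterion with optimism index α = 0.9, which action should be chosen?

V

I: 0.9·7.3 + 0.1·6.5 = 7.22
II: 0.9·7.6 + 0.1·6.6 = 7.5
III: 0.9·7.6 + 0.1·6.3 = 7.47
IV: 0.9·7.7 + 0.1·6.2 = 7.55
V: 0.9·7.9 + 0.1·6.0 = 7.71
VI: 0.9·7.5 + 0.1·6.0 = 7.35
Highest Hurwicz score = 7.71 → V.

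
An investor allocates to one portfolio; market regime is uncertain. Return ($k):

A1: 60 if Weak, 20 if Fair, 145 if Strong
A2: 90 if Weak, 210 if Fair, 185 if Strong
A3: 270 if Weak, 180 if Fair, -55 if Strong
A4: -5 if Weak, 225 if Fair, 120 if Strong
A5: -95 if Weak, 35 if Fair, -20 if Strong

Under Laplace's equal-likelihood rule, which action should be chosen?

Row averages: A1=75, A2=485/3, A3=395/3, A4=340/3, A5=-80/3
Highest average = 485/3 → A2.

A2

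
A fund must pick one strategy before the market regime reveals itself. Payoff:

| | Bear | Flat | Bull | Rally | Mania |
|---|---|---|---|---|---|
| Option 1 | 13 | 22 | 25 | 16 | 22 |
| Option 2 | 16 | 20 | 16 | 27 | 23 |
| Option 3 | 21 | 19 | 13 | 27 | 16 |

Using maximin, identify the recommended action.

Option 2

Row minima: Option 1=13, Option 2=16, Option 3=13
Best worst-case = 16 → Option 2.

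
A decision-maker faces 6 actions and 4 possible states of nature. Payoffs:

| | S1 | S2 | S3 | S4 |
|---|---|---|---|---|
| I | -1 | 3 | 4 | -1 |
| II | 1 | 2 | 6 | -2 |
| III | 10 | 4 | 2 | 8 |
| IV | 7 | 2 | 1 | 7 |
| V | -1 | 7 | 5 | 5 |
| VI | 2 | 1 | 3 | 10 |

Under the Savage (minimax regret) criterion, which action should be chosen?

III

Column bests: S1=10, S2=7, S3=6, S4=10.
I regrets: 11, 4, 2, 11 → max 11
II regrets: 9, 5, 0, 12 → max 12
III regrets: 0, 3, 4, 2 → max 4
IV regrets: 3, 5, 5, 3 → max 5
V regrets: 11, 0, 1, 5 → max 11
VI regrets: 8, 6, 3, 0 → max 8
Smallest max regret = 4 → III.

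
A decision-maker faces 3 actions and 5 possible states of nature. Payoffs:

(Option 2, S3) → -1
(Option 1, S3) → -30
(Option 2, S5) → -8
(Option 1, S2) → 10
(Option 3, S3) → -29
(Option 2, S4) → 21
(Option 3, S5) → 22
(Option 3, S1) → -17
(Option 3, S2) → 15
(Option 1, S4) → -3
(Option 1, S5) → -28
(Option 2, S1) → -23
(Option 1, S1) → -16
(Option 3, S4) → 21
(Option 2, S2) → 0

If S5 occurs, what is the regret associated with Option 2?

30

Best payoff under S5 is 22.
Regret = 22 − (-8) = 30.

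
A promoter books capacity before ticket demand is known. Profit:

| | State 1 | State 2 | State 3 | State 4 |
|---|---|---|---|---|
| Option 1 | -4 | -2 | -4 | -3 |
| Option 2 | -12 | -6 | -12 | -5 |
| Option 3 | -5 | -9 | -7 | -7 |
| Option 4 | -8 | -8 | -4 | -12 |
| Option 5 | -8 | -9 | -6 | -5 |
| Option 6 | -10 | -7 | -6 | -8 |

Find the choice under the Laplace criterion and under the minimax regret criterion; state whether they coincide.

laplace → Option 1; minimax regret → Option 1 (agree)

Row averages: Option 1=-3.25, Option 2=-8.75, Option 3=-7, Option 4=-8, Option 5=-7, Option 6=-7.75
Highest average = -3.25 → Option 1.
Column bests: State 1=-4, State 2=-2, State 3=-4, State 4=-3.
Option 1 regrets: 0, 0, 0, 0 → max 0
Option 2 regrets: 8, 4, 8, 2 → max 8
Option 3 regrets: 1, 7, 3, 4 → max 7
Option 4 regrets: 4, 6, 0, 9 → max 9
Option 5 regrets: 4, 7, 2, 2 → max 7
Option 6 regrets: 6, 5, 2, 5 → max 6
Smallest max regret = 0 → Option 1.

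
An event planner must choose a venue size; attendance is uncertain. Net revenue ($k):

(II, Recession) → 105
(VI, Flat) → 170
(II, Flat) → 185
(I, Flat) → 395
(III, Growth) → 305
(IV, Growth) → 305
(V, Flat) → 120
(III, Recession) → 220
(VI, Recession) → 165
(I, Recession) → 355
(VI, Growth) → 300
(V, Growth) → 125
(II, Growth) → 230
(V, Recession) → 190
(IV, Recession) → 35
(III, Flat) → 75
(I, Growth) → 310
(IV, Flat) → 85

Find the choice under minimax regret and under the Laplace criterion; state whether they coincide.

Column bests: Recession=355, Flat=395, Growth=310.
I regrets: 0, 0, 0 → max 0
II regrets: 250, 210, 80 → max 250
III regrets: 135, 320, 5 → max 320
IV regrets: 320, 310, 5 → max 320
V regrets: 165, 275, 185 → max 275
VI regrets: 190, 225, 10 → max 225
Smallest max regret = 0 → I.
Row averages: I=1060/3, II=520/3, III=200, IV=425/3, V=145, VI=635/3
Highest average = 1060/3 → I.

minimax regret → I; laplace → I (agree)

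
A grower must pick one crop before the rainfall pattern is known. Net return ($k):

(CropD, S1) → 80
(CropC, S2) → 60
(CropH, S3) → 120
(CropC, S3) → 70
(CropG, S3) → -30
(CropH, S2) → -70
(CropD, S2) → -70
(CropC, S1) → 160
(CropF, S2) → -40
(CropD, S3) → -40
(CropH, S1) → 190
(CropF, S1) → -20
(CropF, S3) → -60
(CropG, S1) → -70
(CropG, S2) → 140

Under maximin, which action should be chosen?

CropC

Row minima: CropF=-60, CropG=-70, CropC=60, CropH=-70, CropD=-70
Best worst-case = 60 → CropC.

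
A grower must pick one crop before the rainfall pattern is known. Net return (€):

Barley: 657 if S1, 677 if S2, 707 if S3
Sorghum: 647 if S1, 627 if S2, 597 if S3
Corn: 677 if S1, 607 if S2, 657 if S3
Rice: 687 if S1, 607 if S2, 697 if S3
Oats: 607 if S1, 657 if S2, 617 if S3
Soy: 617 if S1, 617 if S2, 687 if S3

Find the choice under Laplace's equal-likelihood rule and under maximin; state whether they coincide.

Row averages: Barley=2041/3, Sorghum=1871/3, Corn=647, Rice=1991/3, Oats=627, Soy=1921/3
Highest average = 2041/3 → Barley.
Row minima: Barley=657, Sorghum=597, Corn=607, Rice=607, Oats=607, Soy=617
Best worst-case = 657 → Barley.

laplace → Barley; maximin → Barley (agree)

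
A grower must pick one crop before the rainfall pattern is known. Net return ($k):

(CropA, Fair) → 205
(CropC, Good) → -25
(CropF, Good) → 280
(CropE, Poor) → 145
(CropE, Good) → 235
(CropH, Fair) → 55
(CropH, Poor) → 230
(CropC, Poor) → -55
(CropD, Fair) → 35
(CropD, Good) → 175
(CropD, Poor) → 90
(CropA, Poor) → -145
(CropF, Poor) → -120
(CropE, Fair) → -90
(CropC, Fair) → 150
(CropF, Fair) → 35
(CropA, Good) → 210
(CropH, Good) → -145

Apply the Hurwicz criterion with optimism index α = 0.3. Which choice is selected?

CropH: 0.3·230 + 0.7·(-145) = -32.5
CropD: 0.3·175 + 0.7·35 = 77
CropA: 0.3·210 + 0.7·(-145) = -38.5
CropC: 0.3·150 + 0.7·(-55) = 6.5
CropE: 0.3·235 + 0.7·(-90) = 7.5
CropF: 0.3·280 + 0.7·(-120) = 0
Highest Hurwicz score = 77 → CropD.

CropD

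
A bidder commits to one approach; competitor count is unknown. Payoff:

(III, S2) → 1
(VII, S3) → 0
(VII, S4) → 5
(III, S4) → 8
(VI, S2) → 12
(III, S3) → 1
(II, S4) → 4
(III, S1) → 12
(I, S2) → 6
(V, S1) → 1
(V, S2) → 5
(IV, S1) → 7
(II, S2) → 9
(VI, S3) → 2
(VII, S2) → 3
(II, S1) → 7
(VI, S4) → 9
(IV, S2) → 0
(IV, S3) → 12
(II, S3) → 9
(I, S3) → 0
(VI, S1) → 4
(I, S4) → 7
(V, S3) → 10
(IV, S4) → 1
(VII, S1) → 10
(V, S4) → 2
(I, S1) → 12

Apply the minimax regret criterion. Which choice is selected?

II

Column bests: S1=12, S2=12, S3=12, S4=9.
I regrets: 0, 6, 12, 2 → max 12
II regrets: 5, 3, 3, 5 → max 5
III regrets: 0, 11, 11, 1 → max 11
IV regrets: 5, 12, 0, 8 → max 12
V regrets: 11, 7, 2, 7 → max 11
VI regrets: 8, 0, 10, 0 → max 10
VII regrets: 2, 9, 12, 4 → max 12
Smallest max regret = 5 → II.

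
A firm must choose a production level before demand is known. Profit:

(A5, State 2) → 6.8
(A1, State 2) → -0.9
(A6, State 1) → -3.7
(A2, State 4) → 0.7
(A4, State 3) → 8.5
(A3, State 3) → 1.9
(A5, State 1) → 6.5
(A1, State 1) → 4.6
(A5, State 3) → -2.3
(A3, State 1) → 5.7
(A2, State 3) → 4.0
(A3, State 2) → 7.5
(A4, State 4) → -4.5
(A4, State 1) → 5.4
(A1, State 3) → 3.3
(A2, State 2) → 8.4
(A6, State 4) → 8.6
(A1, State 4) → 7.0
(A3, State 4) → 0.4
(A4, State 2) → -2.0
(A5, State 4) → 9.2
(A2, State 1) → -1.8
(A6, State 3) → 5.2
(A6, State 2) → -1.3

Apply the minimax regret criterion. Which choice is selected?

Column bests: State 1=6.5, State 2=8.4, State 3=8.5, State 4=9.2.
A1 regrets: 1.9, 9.3, 5.2, 2.2 → max 9.3
A2 regrets: 8.3, 0.0, 4.5, 8.5 → max 8.5
A3 regrets: 0.8, 0.9, 6.6, 8.8 → max 8.8
A4 regrets: 1.1, 10.4, 0.0, 13.7 → max 13.7
A5 regrets: 0.0, 1.6, 10.8, 0.0 → max 10.8
A6 regrets: 10.2, 9.7, 3.3, 0.6 → max 10.2
Smallest max regret = 8.5 → A2.

A2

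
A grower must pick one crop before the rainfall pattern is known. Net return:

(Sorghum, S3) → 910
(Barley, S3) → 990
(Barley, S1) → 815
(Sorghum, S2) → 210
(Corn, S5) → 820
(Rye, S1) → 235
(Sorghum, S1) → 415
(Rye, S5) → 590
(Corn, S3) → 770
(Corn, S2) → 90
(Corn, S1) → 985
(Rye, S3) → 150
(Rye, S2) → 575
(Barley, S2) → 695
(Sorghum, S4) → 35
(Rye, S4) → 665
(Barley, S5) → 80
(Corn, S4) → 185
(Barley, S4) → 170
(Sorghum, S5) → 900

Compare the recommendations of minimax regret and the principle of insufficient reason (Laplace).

minimax regret → Corn; laplace → Corn (agree)

Column bests: S1=985, S2=695, S3=990, S4=665, S5=900.
Rye regrets: 750, 120, 840, 0, 310 → max 840
Corn regrets: 0, 605, 220, 480, 80 → max 605
Barley regrets: 170, 0, 0, 495, 820 → max 820
Sorghum regrets: 570, 485, 80, 630, 0 → max 630
Smallest max regret = 605 → Corn.
Row averages: Rye=443, Corn=570, Barley=550, Sorghum=494
Highest average = 570 → Corn.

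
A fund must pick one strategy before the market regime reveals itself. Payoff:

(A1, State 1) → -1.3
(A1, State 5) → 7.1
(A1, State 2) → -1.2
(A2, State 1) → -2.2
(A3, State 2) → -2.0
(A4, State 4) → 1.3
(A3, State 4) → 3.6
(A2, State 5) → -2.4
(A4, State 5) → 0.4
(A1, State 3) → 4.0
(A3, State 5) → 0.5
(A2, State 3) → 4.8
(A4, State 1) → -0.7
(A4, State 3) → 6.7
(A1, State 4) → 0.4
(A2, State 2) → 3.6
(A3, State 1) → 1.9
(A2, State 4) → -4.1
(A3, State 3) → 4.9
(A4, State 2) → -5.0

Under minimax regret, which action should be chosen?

A1

Column bests: State 1=1.9, State 2=3.6, State 3=6.7, State 4=3.6, State 5=7.1.
A1 regrets: 3.2, 4.8, 2.7, 3.2, 0.0 → max 4.8
A2 regrets: 4.1, 0.0, 1.9, 7.7, 9.5 → max 9.5
A3 regrets: 0.0, 5.6, 1.8, 0.0, 6.6 → max 6.6
A4 regrets: 2.6, 8.6, 0.0, 2.3, 6.7 → max 8.6
Smallest max regret = 4.8 → A1.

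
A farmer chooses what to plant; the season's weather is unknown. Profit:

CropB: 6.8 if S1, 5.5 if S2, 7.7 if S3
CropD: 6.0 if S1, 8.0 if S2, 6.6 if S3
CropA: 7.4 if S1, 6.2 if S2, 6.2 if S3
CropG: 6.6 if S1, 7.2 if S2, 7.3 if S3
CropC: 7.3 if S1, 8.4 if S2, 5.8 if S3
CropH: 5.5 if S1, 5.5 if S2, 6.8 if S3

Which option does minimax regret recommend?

CropG

Column bests: S1=7.4, S2=8.4, S3=7.7.
CropB regrets: 0.6, 2.9, 0.0 → max 2.9
CropD regrets: 1.4, 0.4, 1.1 → max 1.4
CropA regrets: 0.0, 2.2, 1.5 → max 2.2
CropG regrets: 0.8, 1.2, 0.4 → max 1.2
CropC regrets: 0.1, 0.0, 1.9 → max 1.9
CropH regrets: 1.9, 2.9, 0.9 → max 2.9
Smallest max regret = 1.2 → CropG.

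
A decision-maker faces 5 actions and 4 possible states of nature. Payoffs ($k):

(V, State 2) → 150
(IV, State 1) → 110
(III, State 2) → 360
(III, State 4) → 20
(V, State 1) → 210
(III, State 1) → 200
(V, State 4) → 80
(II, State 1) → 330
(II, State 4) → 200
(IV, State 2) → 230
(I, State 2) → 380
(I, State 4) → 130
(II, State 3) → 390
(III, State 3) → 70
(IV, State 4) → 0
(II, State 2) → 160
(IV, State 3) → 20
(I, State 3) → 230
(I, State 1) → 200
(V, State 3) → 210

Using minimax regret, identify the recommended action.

I

Column bests: State 1=330, State 2=380, State 3=390, State 4=200.
I regrets: 130, 0, 160, 70 → max 160
II regrets: 0, 220, 0, 0 → max 220
III regrets: 130, 20, 320, 180 → max 320
IV regrets: 220, 150, 370, 200 → max 370
V regrets: 120, 230, 180, 120 → max 230
Smallest max regret = 160 → I.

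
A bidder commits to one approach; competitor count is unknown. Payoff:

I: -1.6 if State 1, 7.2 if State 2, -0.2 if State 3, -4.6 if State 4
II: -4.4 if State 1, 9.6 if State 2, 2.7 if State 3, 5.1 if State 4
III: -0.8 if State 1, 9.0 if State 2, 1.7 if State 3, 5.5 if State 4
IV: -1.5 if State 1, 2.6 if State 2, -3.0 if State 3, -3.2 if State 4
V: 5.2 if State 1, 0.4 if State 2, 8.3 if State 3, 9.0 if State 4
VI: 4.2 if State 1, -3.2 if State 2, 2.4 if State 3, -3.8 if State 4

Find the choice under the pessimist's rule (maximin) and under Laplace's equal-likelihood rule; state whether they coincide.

Row minima: I=-4.6, II=-4.4, III=-0.8, IV=-3.2, V=0.4, VI=-3.8
Best worst-case = 0.4 → V.
Row averages: I=0.2, II=3.25, III=3.85, IV=-1.275, V=5.725, VI=-0.1
Highest average = 5.725 → V.

maximin → V; laplace → V (agree)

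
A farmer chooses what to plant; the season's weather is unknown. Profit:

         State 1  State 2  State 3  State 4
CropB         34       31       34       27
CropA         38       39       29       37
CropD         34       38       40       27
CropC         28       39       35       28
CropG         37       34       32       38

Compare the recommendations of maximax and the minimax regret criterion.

maximax → CropD; minimax regret → CropG (disagree)

Row maxima: CropB=34, CropA=39, CropD=40, CropC=39, CropG=38
Best best-case = 40 → CropD.
Column bests: State 1=38, State 2=39, State 3=40, State 4=38.
CropB regrets: 4, 8, 6, 11 → max 11
CropA regrets: 0, 0, 11, 1 → max 11
CropD regrets: 4, 1, 0, 11 → max 11
CropC regrets: 10, 0, 5, 10 → max 10
CropG regrets: 1, 5, 8, 0 → max 8
Smallest max regret = 8 → CropG.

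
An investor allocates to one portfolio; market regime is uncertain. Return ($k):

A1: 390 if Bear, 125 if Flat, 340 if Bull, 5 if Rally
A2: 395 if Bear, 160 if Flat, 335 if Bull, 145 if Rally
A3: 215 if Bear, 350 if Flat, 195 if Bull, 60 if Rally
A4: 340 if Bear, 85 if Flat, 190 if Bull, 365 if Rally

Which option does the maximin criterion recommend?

Row minima: A1=5, A2=145, A3=60, A4=85
Best worst-case = 145 → A2.

A2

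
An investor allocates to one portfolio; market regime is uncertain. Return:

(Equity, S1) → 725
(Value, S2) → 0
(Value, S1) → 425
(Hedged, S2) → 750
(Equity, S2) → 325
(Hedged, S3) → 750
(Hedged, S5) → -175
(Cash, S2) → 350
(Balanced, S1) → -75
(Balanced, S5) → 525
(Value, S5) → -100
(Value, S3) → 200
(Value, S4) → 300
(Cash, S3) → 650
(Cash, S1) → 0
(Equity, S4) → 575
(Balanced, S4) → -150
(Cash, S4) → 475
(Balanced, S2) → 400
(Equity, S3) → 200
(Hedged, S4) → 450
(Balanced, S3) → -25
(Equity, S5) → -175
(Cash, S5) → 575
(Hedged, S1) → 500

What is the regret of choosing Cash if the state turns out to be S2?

Best payoff under S2 is 750.
Regret = 750 − 350 = 400.

400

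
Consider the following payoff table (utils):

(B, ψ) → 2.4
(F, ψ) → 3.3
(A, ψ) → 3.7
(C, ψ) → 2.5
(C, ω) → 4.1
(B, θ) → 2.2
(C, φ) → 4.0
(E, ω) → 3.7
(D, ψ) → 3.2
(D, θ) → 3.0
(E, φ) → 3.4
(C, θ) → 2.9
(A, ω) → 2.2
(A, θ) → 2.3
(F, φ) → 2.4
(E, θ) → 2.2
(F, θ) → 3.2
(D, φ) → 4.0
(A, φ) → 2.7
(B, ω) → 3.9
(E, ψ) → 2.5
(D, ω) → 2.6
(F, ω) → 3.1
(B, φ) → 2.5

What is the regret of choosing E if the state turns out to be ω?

0.4

Best payoff under ω is 4.1.
Regret = 4.1 − 3.7 = 0.4.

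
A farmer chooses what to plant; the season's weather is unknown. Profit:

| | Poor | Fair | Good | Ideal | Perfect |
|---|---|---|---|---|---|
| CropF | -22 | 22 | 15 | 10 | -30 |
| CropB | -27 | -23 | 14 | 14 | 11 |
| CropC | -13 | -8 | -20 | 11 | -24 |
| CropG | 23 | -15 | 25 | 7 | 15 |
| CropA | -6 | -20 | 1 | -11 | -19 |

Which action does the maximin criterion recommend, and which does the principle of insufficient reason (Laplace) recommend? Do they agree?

maximin → CropG; laplace → CropG (agree)

Row minima: CropF=-30, CropB=-27, CropC=-24, CropG=-15, CropA=-20
Best worst-case = -15 → CropG.
Row averages: CropF=-1, CropB=-2.2, CropC=-10.8, CropG=11, CropA=-11
Highest average = 11 → CropG.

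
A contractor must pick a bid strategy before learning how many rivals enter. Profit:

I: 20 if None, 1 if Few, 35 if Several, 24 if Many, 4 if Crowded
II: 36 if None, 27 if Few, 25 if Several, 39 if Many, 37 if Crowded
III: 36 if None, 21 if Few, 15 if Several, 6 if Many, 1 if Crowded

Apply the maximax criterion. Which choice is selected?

II

Row maxima: I=35, II=39, III=36
Best best-case = 39 → II.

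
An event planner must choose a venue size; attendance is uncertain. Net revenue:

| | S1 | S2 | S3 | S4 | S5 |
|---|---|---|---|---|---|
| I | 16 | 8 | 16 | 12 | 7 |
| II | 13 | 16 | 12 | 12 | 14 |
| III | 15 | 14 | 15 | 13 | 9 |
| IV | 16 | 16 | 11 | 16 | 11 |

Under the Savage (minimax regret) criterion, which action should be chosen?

II

Column bests: S1=16, S2=16, S3=16, S4=16, S5=14.
I regrets: 0, 8, 0, 4, 7 → max 8
II regrets: 3, 0, 4, 4, 0 → max 4
III regrets: 1, 2, 1, 3, 5 → max 5
IV regrets: 0, 0, 5, 0, 3 → max 5
Smallest max regret = 4 → II.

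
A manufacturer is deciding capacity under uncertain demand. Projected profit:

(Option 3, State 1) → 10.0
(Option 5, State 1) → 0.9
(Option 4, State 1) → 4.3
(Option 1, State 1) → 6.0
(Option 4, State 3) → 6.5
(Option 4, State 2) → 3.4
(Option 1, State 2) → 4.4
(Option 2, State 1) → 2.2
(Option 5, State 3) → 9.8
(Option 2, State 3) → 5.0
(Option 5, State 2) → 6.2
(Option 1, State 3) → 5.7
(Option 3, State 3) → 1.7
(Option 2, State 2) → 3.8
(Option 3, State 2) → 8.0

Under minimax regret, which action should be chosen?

Option 1

Column bests: State 1=10.0, State 2=8.0, State 3=9.8.
Option 1 regrets: 4.0, 3.6, 4.1 → max 4.1
Option 2 regrets: 7.8, 4.2, 4.8 → max 7.8
Option 3 regrets: 0.0, 0.0, 8.1 → max 8.1
Option 4 regrets: 5.7, 4.6, 3.3 → max 5.7
Option 5 regrets: 9.1, 1.8, 0.0 → max 9.1
Smallest max regret = 4.1 → Option 1.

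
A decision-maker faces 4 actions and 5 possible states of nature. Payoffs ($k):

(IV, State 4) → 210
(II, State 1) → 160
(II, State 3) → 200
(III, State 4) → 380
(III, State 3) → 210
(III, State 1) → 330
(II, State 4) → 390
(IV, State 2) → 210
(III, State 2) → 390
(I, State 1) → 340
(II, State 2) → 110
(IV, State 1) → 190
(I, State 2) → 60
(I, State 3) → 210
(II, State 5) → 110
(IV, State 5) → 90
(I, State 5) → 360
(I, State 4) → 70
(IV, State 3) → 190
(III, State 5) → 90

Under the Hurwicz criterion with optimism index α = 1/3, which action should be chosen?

II

I: 1/3·360 + 2/3·60 = 160
II: 1/3·390 + 2/3·110 = 610/3
III: 1/3·390 + 2/3·90 = 190
IV: 1/3·210 + 2/3·90 = 130
Highest Hurwicz score = 610/3 → II.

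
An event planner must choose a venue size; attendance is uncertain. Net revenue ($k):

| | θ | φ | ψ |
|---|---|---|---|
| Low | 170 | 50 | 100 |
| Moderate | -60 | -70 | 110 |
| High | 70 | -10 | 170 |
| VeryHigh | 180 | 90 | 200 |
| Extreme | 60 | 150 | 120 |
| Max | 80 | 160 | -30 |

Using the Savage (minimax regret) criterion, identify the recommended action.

Column bests: θ=180, φ=160, ψ=200.
Low regrets: 10, 110, 100 → max 110
Moderate regrets: 240, 230, 90 → max 240
High regrets: 110, 170, 30 → max 170
VeryHigh regrets: 0, 70, 0 → max 70
Extreme regrets: 120, 10, 80 → max 120
Max regrets: 100, 0, 230 → max 230
Smallest max regret = 70 → VeryHigh.

VeryHigh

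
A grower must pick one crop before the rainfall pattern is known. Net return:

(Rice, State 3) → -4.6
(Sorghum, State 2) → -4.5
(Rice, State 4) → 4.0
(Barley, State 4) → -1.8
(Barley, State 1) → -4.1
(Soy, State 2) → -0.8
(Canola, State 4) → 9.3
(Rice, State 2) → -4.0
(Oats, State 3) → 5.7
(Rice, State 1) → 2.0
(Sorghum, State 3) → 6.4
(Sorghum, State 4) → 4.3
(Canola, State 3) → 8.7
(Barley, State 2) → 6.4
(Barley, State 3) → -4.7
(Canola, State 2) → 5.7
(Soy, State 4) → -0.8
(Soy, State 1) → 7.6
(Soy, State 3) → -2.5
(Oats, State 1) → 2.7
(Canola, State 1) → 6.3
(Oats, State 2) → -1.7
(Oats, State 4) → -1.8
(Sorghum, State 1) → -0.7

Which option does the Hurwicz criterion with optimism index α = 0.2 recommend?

Soy: 0.2·7.6 + 0.8·(-2.5) = -0.48
Canola: 0.2·9.3 + 0.8·5.7 = 6.42
Rice: 0.2·4.0 + 0.8·(-4.6) = -2.88
Oats: 0.2·5.7 + 0.8·(-1.8) = -0.3
Barley: 0.2·6.4 + 0.8·(-4.7) = -2.48
Sorghum: 0.2·6.4 + 0.8·(-4.5) = -2.32
Highest Hurwicz score = 6.42 → Canola.

Canola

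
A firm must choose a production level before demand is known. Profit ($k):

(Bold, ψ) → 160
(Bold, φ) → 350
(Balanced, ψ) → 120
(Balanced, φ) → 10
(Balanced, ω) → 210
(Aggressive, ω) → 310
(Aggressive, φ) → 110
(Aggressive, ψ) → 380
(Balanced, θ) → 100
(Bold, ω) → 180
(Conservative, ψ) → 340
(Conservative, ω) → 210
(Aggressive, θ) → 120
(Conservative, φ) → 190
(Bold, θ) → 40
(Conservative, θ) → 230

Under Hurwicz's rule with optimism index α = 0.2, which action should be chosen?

Conservative: 0.2·340 + 0.8·190 = 220
Balanced: 0.2·210 + 0.8·10 = 50
Aggressive: 0.2·380 + 0.8·110 = 164
Bold: 0.2·350 + 0.8·40 = 102
Highest Hurwicz score = 220 → Conservative.

Conservative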